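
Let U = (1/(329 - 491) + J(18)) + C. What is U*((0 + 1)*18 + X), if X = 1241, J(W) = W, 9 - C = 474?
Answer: -91170485/162 ≈ -5.6278e+5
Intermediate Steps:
C = -465 (C = 9 - 1*474 = 9 - 474 = -465)
U = -72415/162 (U = (1/(329 - 491) + 18) - 465 = (1/(-162) + 18) - 465 = (-1/162 + 18) - 465 = 2915/162 - 465 = -72415/162 ≈ -447.01)
U*((0 + 1)*18 + X) = -72415*((0 + 1)*18 + 1241)/162 = -72415*(1*18 + 1241)/162 = -72415*(18 + 1241)/162 = -72415/162*1259 = -91170485/162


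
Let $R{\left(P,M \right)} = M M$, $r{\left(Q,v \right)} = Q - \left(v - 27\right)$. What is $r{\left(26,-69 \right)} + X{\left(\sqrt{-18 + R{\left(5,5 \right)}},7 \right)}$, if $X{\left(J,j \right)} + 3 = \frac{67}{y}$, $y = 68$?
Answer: $\frac{8159}{68} \approx 119.99$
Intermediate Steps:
$r{\left(Q,v \right)} = 27 + Q - v$ ($r{\left(Q,v \right)} = Q - \left(-27 + v\right) = 27 + Q - v$)
$R{\left(P,M \right)} = M^{2}$
$X{\left(J,j \right)} = - \frac{137}{68}$ ($X{\left(J,j \right)} = -3 + \frac{67}{68} = - \frac{137}{68}$)
$r{\left(26,-69 \right)} + X{\left(\sqrt{-18 + R{\left(5,5 \right)}},7 \right)} = \left(27 + 26 - -69\right) - \frac{137}{68} = \left(27 + 26 + 69\right) - \frac{137}{68} = 122 - \frac{137}{68} = \frac{8159}{68}$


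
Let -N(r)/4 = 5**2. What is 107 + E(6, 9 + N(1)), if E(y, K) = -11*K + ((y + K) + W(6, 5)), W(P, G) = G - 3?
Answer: 1025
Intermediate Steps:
N(r) = -100 (N(r) = -4*5**2 = -4*25 = -100)
W(P, G) = -3 + G
E(y, K) = 2 + y - 10*K (E(y, K) = -11*K + ((y + K) + (-3 + 5)) = -11*K + ((K + y) + 2) = -11*K + (2 + K + y) = 2 + y - 10*K)
107 + E(6, 9 + N(1)) = 107 + (2 + 6 - 10*(9 - 100)) = 107 + (2 + 6 - 10*(-91)) = 107 + (2 + 6 + 910) = 107 + 918 = 1025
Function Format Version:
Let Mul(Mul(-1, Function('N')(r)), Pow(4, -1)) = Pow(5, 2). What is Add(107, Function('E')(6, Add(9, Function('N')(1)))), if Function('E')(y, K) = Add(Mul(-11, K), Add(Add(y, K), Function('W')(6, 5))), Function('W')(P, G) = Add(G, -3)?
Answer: 1025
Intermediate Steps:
Function('N')(r) = -100 (Function('N')(r) = Mul(-4, Pow(5, 2)) = Mul(-4, 25) = -100)
Function('W')(P, G) = Add(-3, G)
Function('E')(y, K) = Add(2, y, Mul(-10, K)) (Function('E')(y, K) = Add(Mul(-11, K), Add(Add(y, K), Add(-3, 5))) = Add(Mul(-11, K), Add(Add(K, y), 2)) = Add(Mul(-11, K), Add(2, K, y)) = Add(2, y, Mul(-10, K)))
Add(107, Function('E')(6, Add(9, Function('N')(1)))) = Add(107, Add(2, 6, Mul(-10, Add(9, -100)))) = Add(107, Add(2, 6, Mul(-10, -91))) = Add(107, Add(2, 6, 910)) = Add(107, 918) = 1025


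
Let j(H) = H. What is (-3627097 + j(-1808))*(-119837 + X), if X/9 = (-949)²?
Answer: -28978882158660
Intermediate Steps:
X = 8105409 (X = 9*(-949)² = 9*900601 = 8105409)
(-3627097 + j(-1808))*(-119837 + X) = (-3627097 - 1808)*(-119837 + 8105409) = -3628905*7985572 = -28978882158660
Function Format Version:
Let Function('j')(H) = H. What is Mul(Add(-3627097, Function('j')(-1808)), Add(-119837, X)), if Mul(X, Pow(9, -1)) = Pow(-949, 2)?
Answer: -28978882158660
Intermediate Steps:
X = 8105409 (X = Mul(9, Pow(-949, 2)) = Mul(9, 900601) = 8105409)
Mul(Add(-3627097, Function('j')(-1808)), Add(-119837, X)) = Mul(Add(-3627097, -1808), Add(-119837, 8105409)) = Mul(-3628905, 7985572) = -28978882158660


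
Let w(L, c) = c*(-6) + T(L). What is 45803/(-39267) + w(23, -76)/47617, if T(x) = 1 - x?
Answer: -2163959573/1869776739 ≈ -1.1573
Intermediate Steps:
w(L, c) = 1 - L - 6*c (w(L, c) = c*(-6) + (1 - L) = -6*c + (1 - L) = 1 - L - 6*c)
45803/(-39267) + w(23, -76)/47617 = 45803/(-39267) + (1 - 1*23 - 6*(-76))/47617 = 45803*(-1/39267) + (1 - 23 + 456)*(1/47617) = -45803/39267 + 434*(1/47617) = -45803/39267 + 434/47617 = -2163959573/1869776739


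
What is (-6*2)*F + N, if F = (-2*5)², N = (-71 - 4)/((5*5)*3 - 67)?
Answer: -9675/8 ≈ -1209.4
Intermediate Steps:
N = -75/8 (N = -75/(25*3 - 67) = -75/(75 - 67) = -75/8 ≈ -9.3750)
F = 100 (F = (-10)² = 100)
(-6*2)*F + N = -6*2*100 - 75/8 = -12*100 - 75/8 = -1200 - 75/8 = -9675/8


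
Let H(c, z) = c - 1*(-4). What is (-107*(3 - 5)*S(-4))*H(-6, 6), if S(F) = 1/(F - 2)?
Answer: 214/3 ≈ 71.333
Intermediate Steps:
H(c, z) = 4 + c (H(c, z) = c + 4 = 4 + c)
S(F) = 1/(-2 + F)
(-107*(3 - 5)*S(-4))*H(-6, 6) = (-107*(3 - 5)/(-2 - 4))*(4 - 6) = -(-214)/(-6)*(-2) = -(-214)*(-1)/6*(-2) = -107*⅓*(-2) = -107/3*(-2) = 214/3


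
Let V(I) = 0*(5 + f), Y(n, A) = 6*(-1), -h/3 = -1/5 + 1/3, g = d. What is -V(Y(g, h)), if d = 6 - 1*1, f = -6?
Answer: 0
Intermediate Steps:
d = 5 (d = 6 - 1 = 5)
g = 5
h = -2/5 (h = -3*(-1/5 + 1/3) = -3*2/15 = -2/5 ≈ -0.40000)
Y(n, A) = -6
V(I) = 0 (V(I) = 0*(5 - 6) = 0*(-1) = 0)
-V(Y(g, h)) = -1*0 = 0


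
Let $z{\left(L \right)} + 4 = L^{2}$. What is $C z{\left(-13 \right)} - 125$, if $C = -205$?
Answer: $-33950$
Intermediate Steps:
$z{\left(L \right)} = -4 + L^{2}$
$C z{\left(-13 \right)} - 125 = - 205 \left(-4 + \left(-13\right)^{2}\right) - 125 = - 205 \left(-4 + 169\right) - 125 = \left(-205\right) 165 - 125 = -33825 - 125 = -33950$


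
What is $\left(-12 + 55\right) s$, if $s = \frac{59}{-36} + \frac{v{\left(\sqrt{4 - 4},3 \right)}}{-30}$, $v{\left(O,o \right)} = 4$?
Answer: $- \frac{13717}{180} \approx -76.206$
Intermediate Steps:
$s = - \frac{319}{180}$ ($s = \frac{59}{-36} + \frac{4}{-30} = 59 \left(- \frac{1}{36}\right) + 4 \left(- \frac{1}{30}\right) = - \frac{59}{36} - \frac{2}{15} = - \frac{319}{180} \approx -1.7722$)
$\left(-12 + 55\right) s = \left(-12 + 55\right) \left(- \frac{319}{180}\right) = 43 \left(- \frac{319}{180}\right) = - \frac{13717}{180}$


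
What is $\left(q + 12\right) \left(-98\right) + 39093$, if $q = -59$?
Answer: $43699$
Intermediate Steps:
$\left(q + 12\right) \left(-98\right) + 39093 = \left(-59 + 12\right) \left(-98\right) + 39093 = \left(-47\right) \left(-98\right) + 39093 = 4606 + 39093 = 43699$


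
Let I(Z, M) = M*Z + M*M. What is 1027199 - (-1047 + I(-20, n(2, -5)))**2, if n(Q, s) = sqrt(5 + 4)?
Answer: -178405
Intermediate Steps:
n(Q, s) = 3 (n(Q, s) = sqrt(9) = 3)
I(Z, M) = M**2 + M*Z (I(Z, M) = M*Z + M**2 = M**2 + M*Z)
1027199 - (-1047 + I(-20, n(2, -5)))**2 = 1027199 - (-1047 + 3*(3 - 20))**2 = 1027199 - (-1047 + 3*(-17))**2 = 1027199 - (-1047 - 51)**2 = 1027199 - 1*(-1098)**2 = 1027199 - 1*1205604 = 1027199 - 1205604 = -178405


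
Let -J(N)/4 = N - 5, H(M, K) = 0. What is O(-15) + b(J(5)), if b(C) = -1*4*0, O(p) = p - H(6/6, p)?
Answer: -15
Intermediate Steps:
J(N) = 20 - 4*N (J(N) = -4*(N - 5) = -4*(-5 + N) = 20 - 4*N)
O(p) = p (O(p) = p - 1*0 = p + 0 = p)
b(C) = 0 (b(C) = -4*0 = 0)
O(-15) + b(J(5)) = -15 + 0 = -15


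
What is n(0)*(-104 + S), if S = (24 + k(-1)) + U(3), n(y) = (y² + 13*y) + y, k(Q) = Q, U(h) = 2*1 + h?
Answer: 0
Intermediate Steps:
U(h) = 2 + h
n(y) = y² + 14*y
S = 28 (S = (24 - 1) + (2 + 3) = 23 + 5 = 28)
n(0)*(-104 + S) = (0*(14 + 0))*(-104 + 28) = (0*14)*(-76) = 0*(-76) = 0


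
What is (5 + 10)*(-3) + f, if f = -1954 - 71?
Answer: -2070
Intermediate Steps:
f = -2025
(5 + 10)*(-3) + f = (5 + 10)*(-3) - 2025 = 15*(-3) - 2025 = -45 - 2025 = -2070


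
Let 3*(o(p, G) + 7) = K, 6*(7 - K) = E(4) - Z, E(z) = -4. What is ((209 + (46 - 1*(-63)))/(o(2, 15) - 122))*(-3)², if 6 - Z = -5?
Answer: -17172/755 ≈ -22.744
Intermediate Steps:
Z = 11 (Z = 6 - 1*(-5) = 6 + 5 = 11)
K = 19/2 (K = 7 - (-4 - 1*11)/6 = 7 - (-4 - 11)/6 = 7 - ⅙*(-15) = 7 + 5/2 = 19/2 ≈ 9.5000)
o(p, G) = -23/6 (o(p, G) = -7 + (⅓)*(19/2) = -7 + 19/6 = -23/6)
((209 + (46 - 1*(-63)))/(o(2, 15) - 122))*(-3)² = ((209 + (46 - 1*(-63)))/(-23/6 - 122))*(-3)² = ((209 + (46 + 63))/(-755/6))*9 = ((209 + 109)*(-6/755))*9 = (318*(-6/755))*9 = -1908/755*9 = -17172/755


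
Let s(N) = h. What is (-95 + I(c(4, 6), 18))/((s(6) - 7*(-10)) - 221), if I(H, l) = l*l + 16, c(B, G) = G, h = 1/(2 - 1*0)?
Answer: -70/43 ≈ -1.6279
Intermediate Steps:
h = ½ (h = 1/(2 + 0) = 1/2 = ½ ≈ 0.50000)
s(N) = ½
I(H, l) = 16 + l² (I(H, l) = l² + 16 = 16 + l²)
(-95 + I(c(4, 6), 18))/((s(6) - 7*(-10)) - 221) = (-95 + (16 + 18²))/((½ - 7*(-10)) - 221) = (-95 + (16 + 324))/((½ + 70) - 221) = (-95 + 340)/(141/2 - 221) = 245/(-301/2) = 245*(-2/301) = -70/43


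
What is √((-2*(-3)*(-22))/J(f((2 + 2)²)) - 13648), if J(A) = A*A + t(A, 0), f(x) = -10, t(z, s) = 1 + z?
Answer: 10*I*√1130311/91 ≈ 116.83*I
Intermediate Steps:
J(A) = 1 + A + A² (J(A) = A*A + (1 + A) = A² + (1 + A) = 1 + A + A²)
√((-2*(-3)*(-22))/J(f((2 + 2)²)) - 13648) = √((-2*(-3)*(-22))/(1 - 10 + (-10)²) - 13648) = √((6*(-22))/(1 - 10 + 100) - 13648) = √(-132/91 - 13648) = √(-1242100/91) = 10*I*√1130311/91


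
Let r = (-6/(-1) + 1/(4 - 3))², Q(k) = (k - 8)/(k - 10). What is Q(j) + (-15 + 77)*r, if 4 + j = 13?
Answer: 3037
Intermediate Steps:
j = 9 (j = -4 + 13 = 9)
Q(k) = (-8 + k)/(-10 + k)
r = 49 (r = (-6*(-1) + 1/1)² = (6 + 1)² = 7² = 49)
Q(j) + (-15 + 77)*r = (-8 + 9)/(-10 + 9) + (-15 + 77)*49 = 1/(-1) + 62*49 = -1*1 + 3038 = -1 + 3038 = 3037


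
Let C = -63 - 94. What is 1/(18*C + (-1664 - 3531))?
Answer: -1/8021 ≈ -0.00012467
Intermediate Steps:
C = -157
1/(18*C + (-1664 - 3531)) = 1/(18*(-157) + (-1664 - 3531)) = 1/(-2826 - 5195) = 1/(-8021) = -1/8021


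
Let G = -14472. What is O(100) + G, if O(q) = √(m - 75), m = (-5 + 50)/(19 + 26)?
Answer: -14472 + I*√74 ≈ -14472.0 + 8.6023*I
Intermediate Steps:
m = 1 (m = 45/45 = 45*(1/45) = 1)
O(q) = I*√74 (O(q) = √(1 - 75) = √(-74) = I*√74)
O(100) + G = I*√74 - 14472 = -14472 + I*√74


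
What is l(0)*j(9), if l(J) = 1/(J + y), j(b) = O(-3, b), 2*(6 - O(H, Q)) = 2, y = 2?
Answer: 5/2 ≈ 2.5000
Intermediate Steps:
O(H, Q) = 5 (O(H, Q) = 6 - ½*2 = 6 - 1 = 5)
j(b) = 5
l(J) = 1/(2 + J) (l(J) = 1/(J + 2) = 1/(2 + J))
l(0)*j(9) = 5/(2 + 0) = 5/2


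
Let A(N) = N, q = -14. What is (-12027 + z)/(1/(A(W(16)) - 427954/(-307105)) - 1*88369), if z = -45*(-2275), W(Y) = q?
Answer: -349783727568/342122304509 ≈ -1.0224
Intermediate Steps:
W(Y) = -14
z = 102375
(-12027 + z)/(1/(A(W(16)) - 427954/(-307105)) - 1*88369) = (-12027 + 102375)/(1/(-14 - 427954/(-307105)) - 1*88369) = 90348/(1/(-14 - 427954*(-1/307105)) - 88369) = 90348/(1/(-14 + 427954/307105) - 88369) = 90348/(1/(-3871516/307105) - 88369) = 90348/(-307105/3871516 - 88369) = 90348/(-342122304509/3871516) = 90348*(-3871516/342122304509) = -349783727568/342122304509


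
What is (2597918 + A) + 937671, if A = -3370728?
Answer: 164861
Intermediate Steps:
(2597918 + A) + 937671 = (2597918 - 3370728) + 937671 = -772810 + 937671 = 164861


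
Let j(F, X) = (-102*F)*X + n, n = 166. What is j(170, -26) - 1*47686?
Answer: 403320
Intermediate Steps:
j(F, X) = 166 - 102*F*X (j(F, X) = (-102*F)*X + 166 = -102*F*X + 166 = 166 - 102*F*X)
j(170, -26) - 1*47686 = (166 - 102*170*(-26)) - 1*47686 = (166 + 450840) - 47686 = 451006 - 47686 = 403320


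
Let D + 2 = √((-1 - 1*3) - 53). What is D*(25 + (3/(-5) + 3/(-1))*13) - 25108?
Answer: -125322/5 - 109*I*√57/5 ≈ -25064.0 - 164.59*I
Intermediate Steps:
D = -2 + I*√57 (D = -2 + √((-1 - 1*3) - 53) = -2 + √((-1 - 3) - 53) = -2 + √(-4 - 53) = -2 + √(-57) = -2 + I*√57 ≈ -2.0 + 7.5498*I)
D*(25 + (3/(-5) + 3/(-1))*13) - 25108 = (-2 + I*√57)*(25 + (3/(-5) + 3/(-1))*13) - 25108 = (-2 + I*√57)*(25 + (3*(-⅕) + 3*(-1))*13) - 25108 = (-2 + I*√57)*(25 + (-⅗ - 3)*13) - 25108 = (-2 + I*√57)*(25 - 18/5*13) - 25108 = (-2 + I*√57)*(25 - 234/5) - 25108 = (-2 + I*√57)*(-109/5) - 25108 = (218/5 - 109*I*√57/5) - 25108 = -125322/5 - 109*I*√57/5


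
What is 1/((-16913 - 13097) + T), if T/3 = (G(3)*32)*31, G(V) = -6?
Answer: -1/47866 ≈ -2.0892e-5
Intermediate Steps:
T = -17856 (T = 3*(-6*32*31) = 3*(-192*31) = 3*(-5952) = -17856)
1/((-16913 - 13097) + T) = 1/((-16913 - 13097) - 17856) = 1/(-30010 - 17856) = 1/(-47866) = -1/47866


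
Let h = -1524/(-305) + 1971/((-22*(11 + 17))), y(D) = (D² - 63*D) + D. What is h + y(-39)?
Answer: 740396949/187880 ≈ 3940.8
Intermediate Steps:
y(D) = D² - 62*D
h = 337629/187880 (h = -1524*(-1/305) + 1971/((-22*28)) = 1524/305 + 1971/(-616) = 1524/305 + 1971*(-1/616) = 1524/305 - 1971/616 = 337629/187880 ≈ 1.7970)
h + y(-39) = 337629/187880 - 39*(-62 - 39) = 337629/187880 - 39*(-101) = 337629/187880 + 3939 = 740396949/187880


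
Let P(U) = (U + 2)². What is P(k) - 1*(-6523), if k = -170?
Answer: 34747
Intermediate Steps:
P(U) = (2 + U)²
P(k) - 1*(-6523) = (2 - 170)² - 1*(-6523) = (-168)² + 6523 = 28224 + 6523 = 34747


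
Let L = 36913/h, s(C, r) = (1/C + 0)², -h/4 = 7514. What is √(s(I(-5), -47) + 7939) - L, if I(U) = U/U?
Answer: 36913/30056 + 2*√1985 ≈ 90.335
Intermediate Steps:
h = -30056 (h = -4*7514 = -30056)
I(U) = 1
s(C, r) = C⁻² (s(C, r) = (1/C + 0)² = (1/C)² = C⁻²)
L = -36913/30056 (L = 36913/(-30056) = 36913*(-1/30056) = -36913/30056 ≈ -1.2281)
√(s(I(-5), -47) + 7939) - L = √(1⁻² + 7939) - 1*(-36913/30056) = √(1 + 7939) + 36913/30056 = √7940 + 36913/30056 = 2*√1985 + 36913/30056 = 36913/30056 + 2*√1985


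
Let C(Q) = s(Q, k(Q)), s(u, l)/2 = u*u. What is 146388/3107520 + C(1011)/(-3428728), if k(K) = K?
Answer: -60943731931/110987925360 ≈ -0.54910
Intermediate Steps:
s(u, l) = 2*u² (s(u, l) = 2*(u*u) = 2*u²)
C(Q) = 2*Q²
146388/3107520 + C(1011)/(-3428728) = 146388/3107520 + (2*1011²)/(-3428728) = 146388*(1/3107520) + (2*1022121)*(-1/3428728) = 12199/258960 + 2044242*(-1/3428728) = 12199/258960 - 1022121/1714364 = -60943731931/110987925360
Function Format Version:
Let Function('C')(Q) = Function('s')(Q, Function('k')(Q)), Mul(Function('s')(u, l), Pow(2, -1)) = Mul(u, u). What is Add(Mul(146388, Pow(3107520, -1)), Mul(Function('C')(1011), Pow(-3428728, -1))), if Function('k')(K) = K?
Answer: Rational(-60943731931, 110987925360) ≈ -0.54910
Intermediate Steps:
Function('s')(u, l) = Mul(2, Pow(u, 2)) (Function('s')(u, l) = Mul(2, Mul(u, u)) = Mul(2, Pow(u, 2)))
Function('C')(Q) = Mul(2, Pow(Q, 2))
Add(Mul(146388, Pow(3107520, -1)), Mul(Function('C')(1011), Pow(-3428728, -1))) = Add(Mul(146388, Pow(3107520, -1)), Mul(Mul(2, Pow(1011, 2)), Pow(-3428728, -1))) = Add(Mul(146388, Rational(1, 3107520)), Mul(Mul(2, 1022121), Rational(-1, 3428728))) = Add(Rational(12199, 258960), Mul(2044242, Rational(-1, 3428728))) = Add(Rational(12199, 258960), Rational(-1022121, 1714364)) = Rational(-60943731931, 110987925360)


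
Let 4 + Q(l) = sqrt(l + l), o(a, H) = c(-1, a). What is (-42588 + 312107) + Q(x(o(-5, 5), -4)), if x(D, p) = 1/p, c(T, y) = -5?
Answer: 269515 + I*sqrt(2)/2 ≈ 2.6952e+5 + 0.70711*I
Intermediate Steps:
o(a, H) = -5
Q(l) = -4 + sqrt(2)*sqrt(l) (Q(l) = -4 + sqrt(l + l) = -4 + sqrt(2*l) = -4 + sqrt(2)*sqrt(l))
(-42588 + 312107) + Q(x(o(-5, 5), -4)) = (-42588 + 312107) + (-4 + sqrt(2)*sqrt(1/(-4))) = 269519 + (-4 + sqrt(2)*sqrt(-1/4)) = 269519 + (-4 + sqrt(2)*(I/2)) = 269519 + (-4 + I*sqrt(2)/2) = 269515 + I*sqrt(2)/2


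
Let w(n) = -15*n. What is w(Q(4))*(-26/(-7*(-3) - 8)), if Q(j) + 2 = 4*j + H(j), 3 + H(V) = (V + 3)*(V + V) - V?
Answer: 1890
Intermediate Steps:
H(V) = -3 - V + 2*V*(3 + V) (H(V) = -3 + ((V + 3)*(V + V) - V) = -3 + ((3 + V)*(2*V) - V) = -3 + (2*V*(3 + V) - V) = -3 + (-V + 2*V*(3 + V)) = -3 - V + 2*V*(3 + V))
Q(j) = -5 + 2*j**2 + 9*j (Q(j) = -2 + (4*j + (-3 + 2*j**2 + 5*j)) = -2 + (-3 + 2*j**2 + 9*j) = -5 + 2*j**2 + 9*j)
w(Q(4))*(-26/(-7*(-3) - 8)) = (-15*(-5 + 2*4**2 + 9*4))*(-26/(-7*(-3) - 8)) = (-15*(-5 + 2*16 + 36))*(-26/(21 - 8)) = (-15*(-5 + 32 + 36))*(-26/13) = (-15*63)*(-26*1/13) = -945*(-2) = 1890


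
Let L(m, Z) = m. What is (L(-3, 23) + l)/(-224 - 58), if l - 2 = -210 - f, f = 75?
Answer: 143/141 ≈ 1.0142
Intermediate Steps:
l = -283 (l = 2 + (-210 - 1*75) = 2 + (-210 - 75) = 2 - 285 = -283)
(L(-3, 23) + l)/(-224 - 58) = (-3 - 283)/(-224 - 58) = -286/(-282) = -286*(-1/282) = 143/141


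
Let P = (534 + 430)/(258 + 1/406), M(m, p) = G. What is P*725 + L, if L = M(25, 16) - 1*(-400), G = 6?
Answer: 326281494/104749 ≈ 3114.9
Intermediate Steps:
M(m, p) = 6
P = 391384/104749 (P = 964/(258 + 1/406) = 964/(104749/406) = 964*(406/104749) = 391384/104749 ≈ 3.7364)
L = 406 (L = 6 - 1*(-400) = 6 + 400 = 406)
P*725 + L = (391384/104749)*725 + 406 = 283753400/104749 + 406 = 326281494/104749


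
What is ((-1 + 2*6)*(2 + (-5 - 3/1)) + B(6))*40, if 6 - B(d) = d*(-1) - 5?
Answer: -1960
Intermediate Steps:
B(d) = 11 + d (B(d) = 6 - (d*(-1) - 5) = 6 - (-d - 5) = 6 - (-5 - d) = 6 + (5 + d) = 11 + d)
((-1 + 2*6)*(2 + (-5 - 3/1)) + B(6))*40 = ((-1 + 2*6)*(2 + (-5 - 3/1)) + (11 + 6))*40 = ((-1 + 12)*(2 + (-5 - 3)) + 17)*40 = (11*(2 + (-5 - 1*3)) + 17)*40 = (11*(2 + (-5 - 3)) + 17)*40 = (11*(2 - 8) + 17)*40 = (11*(-6) + 17)*40 = (-66 + 17)*40 = -49*40 = -1960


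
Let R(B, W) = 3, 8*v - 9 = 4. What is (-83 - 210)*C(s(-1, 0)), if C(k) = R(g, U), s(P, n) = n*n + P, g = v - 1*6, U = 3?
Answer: -879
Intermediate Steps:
v = 13/8 (v = 9/8 + (⅛)*4 = 9/8 + ½ = 13/8 ≈ 1.6250)
g = -35/8 (g = 13/8 - 1*6 = 13/8 - 6 = -35/8 ≈ -4.3750)
s(P, n) = P + n² (s(P, n) = n² + P = P + n²)
C(k) = 3
(-83 - 210)*C(s(-1, 0)) = (-83 - 210)*3 = -293*3 = -879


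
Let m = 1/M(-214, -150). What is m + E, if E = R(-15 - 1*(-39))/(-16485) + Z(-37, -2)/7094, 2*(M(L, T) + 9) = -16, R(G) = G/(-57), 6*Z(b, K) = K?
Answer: -2222757311/37773102570 ≈ -0.058845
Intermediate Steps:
Z(b, K) = K/6
R(G) = -G/57 (R(G) = G*(-1/57) = -G/57)
M(L, T) = -17 (M(L, T) = -9 + (1/2)*(-16) = -9 - 8 = -17)
m = -1/17 (m = 1/(-17) = -1/17 ≈ -0.058824)
E = -47653/2221947210 (E = -(-15 - 1*(-39))/57/(-16485) + ((1/6)*(-2))/7094 = -(-15 + 39)/57*(-1/16485) - 1/3*1/7094 = -1/57*24*(-1/16485) - 1/21282 = -8/19*(-1/16485) - 1/21282 = 8/313215 - 1/21282 = -47653/2221947210 ≈ -2.1446e-5)
m + E = -1/17 - 47653/2221947210 = -2222757311/37773102570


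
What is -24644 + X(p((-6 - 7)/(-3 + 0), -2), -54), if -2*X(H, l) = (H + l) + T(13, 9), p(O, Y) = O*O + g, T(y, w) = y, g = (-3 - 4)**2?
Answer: -443833/18 ≈ -24657.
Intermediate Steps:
g = 49 (g = (-7)**2 = 49)
p(O, Y) = 49 + O**2 (p(O, Y) = O*O + 49 = O**2 + 49 = 49 + O**2)
X(H, l) = -13/2 - H/2 - l/2 (X(H, l) = -((H + l) + 13)/2 = -(13 + H + l)/2 = -13/2 - H/2 - l/2)
-24644 + X(p((-6 - 7)/(-3 + 0), -2), -54) = -24644 + (-13/2 - (49 + ((-6 - 7)/(-3 + 0))**2)/2 - 1/2*(-54)) = -24644 + (-13/2 - (49 + (-13/(-3))**2)/2 + 27) = -24644 + (-13/2 - (49 + (-13*(-1/3))**2)/2 + 27) = -24644 + (-13/2 - (49 + (13/3)**2)/2 + 27) = -24644 + (-13/2 - (49 + 169/9)/2 + 27) = -24644 + (-13/2 - 1/2*610/9 + 27) = -24644 + (-13/2 - 305/9 + 27) = -24644 - 241/18 = -443833/18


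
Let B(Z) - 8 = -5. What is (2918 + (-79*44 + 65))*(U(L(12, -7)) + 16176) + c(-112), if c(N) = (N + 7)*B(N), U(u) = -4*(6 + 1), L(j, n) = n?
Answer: -7961279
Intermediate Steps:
B(Z) = 3 (B(Z) = 8 - 5 = 3)
U(u) = -28 (U(u) = -4*7 = -28)
c(N) = 21 + 3*N (c(N) = (N + 7)*3 = (7 + N)*3 = 21 + 3*N)
(2918 + (-79*44 + 65))*(U(L(12, -7)) + 16176) + c(-112) = (2918 + (-79*44 + 65))*(-28 + 16176) + (21 + 3*(-112)) = (2918 + (-3476 + 65))*16148 + (21 - 336) = (2918 - 3411)*16148 - 315 = -493*16148 - 315 = -7960964 - 315 = -7961279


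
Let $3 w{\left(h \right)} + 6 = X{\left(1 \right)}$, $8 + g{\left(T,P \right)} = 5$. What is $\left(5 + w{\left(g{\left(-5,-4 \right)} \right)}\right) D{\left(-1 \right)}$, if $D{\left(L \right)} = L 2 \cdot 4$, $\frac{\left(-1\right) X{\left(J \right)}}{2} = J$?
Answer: $- \frac{56}{3} \approx -18.667$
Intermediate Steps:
$X{\left(J \right)} = - 2 J$
$g{\left(T,P \right)} = -3$ ($g{\left(T,P \right)} = -8 + 5 = -3$)
$D{\left(L \right)} = 8 L$ ($D{\left(L \right)} = 2 L 4 = 8 L$)
$w{\left(h \right)} = - \frac{8}{3}$ ($w{\left(h \right)} = -2 + \frac{\left(-2\right) 1}{3} = -2 + \frac{1}{3} \left(-2\right) = -2 - \frac{2}{3} = - \frac{8}{3}$)
$\left(5 + w{\left(g{\left(-5,-4 \right)} \right)}\right) D{\left(-1 \right)} = \left(5 - \frac{8}{3}\right) 8 \left(-1\right) = \frac{7}{3} \left(-8\right) = - \frac{56}{3}$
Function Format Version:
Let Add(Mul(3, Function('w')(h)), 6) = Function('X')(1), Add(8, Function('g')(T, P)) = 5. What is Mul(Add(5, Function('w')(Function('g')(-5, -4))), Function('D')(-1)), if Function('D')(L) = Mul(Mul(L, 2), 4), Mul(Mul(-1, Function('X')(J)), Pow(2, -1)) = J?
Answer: Rational(-56, 3) ≈ -18.667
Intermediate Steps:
Function('X')(J) = Mul(-2, J)
Function('g')(T, P) = -3 (Function('g')(T, P) = Add(-8, 5) = -3)
Function('D')(L) = Mul(8, L) (Function('D')(L) = Mul(Mul(2, L), 4) = Mul(8, L))
Function('w')(h) = Rational(-8, 3) (Function('w')(h) = Add(-2, Mul(Rational(1, 3), Mul(-2, 1))) = Add(-2, Mul(Rational(1, 3), -2)) = Add(-2, Rational(-2, 3)) = Rational(-8, 3))
Mul(Add(5, Function('w')(Function('g')(-5, -4))), Function('D')(-1)) = Mul(Add(5, Rational(-8, 3)), Mul(8, -1)) = Mul(Rational(7, 3), -8) = Rational(-56, 3)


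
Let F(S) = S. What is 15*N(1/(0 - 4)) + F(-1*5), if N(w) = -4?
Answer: -65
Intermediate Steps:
15*N(1/(0 - 4)) + F(-1*5) = 15*(-4) - 1*5 = -60 - 5 = -65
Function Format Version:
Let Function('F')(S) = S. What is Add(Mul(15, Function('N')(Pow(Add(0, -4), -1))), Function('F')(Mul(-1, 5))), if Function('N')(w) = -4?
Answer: -65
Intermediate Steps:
Add(Mul(15, Function('N')(Pow(Add(0, -4), -1))), Function('F')(Mul(-1, 5))) = Add(Mul(15, -4), Mul(-1, 5)) = Add(-60, -5) = -65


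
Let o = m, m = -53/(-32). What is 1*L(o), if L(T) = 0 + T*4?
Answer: 53/8 ≈ 6.6250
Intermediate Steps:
m = 53/32 (m = -53*(-1/32) = 53/32 ≈ 1.6563)
o = 53/32 ≈ 1.6563
L(T) = 4*T (L(T) = 0 + 4*T = 4*T)
1*L(o) = 1*(4*(53/32)) = 1*(53/8) = 53/8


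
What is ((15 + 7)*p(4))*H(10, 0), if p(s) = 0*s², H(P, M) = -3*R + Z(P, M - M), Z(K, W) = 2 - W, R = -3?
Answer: 0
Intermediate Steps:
H(P, M) = 11 (H(P, M) = -3*(-3) + (2 - (M - M)) = 9 + (2 - 1*0) = 9 + (2 + 0) = 9 + 2 = 11)
p(s) = 0
((15 + 7)*p(4))*H(10, 0) = ((15 + 7)*0)*11 = (22*0)*11 = 0*11 = 0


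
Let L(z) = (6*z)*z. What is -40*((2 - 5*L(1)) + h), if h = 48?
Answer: -800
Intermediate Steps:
L(z) = 6*z**2
-40*((2 - 5*L(1)) + h) = -40*((2 - 30*1**2) + 48) = -40*((2 - 30) + 48) = -40*(-28 + 48) = -40*20 = -800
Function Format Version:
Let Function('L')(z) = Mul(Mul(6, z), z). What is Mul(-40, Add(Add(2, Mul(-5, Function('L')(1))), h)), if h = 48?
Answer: -800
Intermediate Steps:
Function('L')(z) = Mul(6, Pow(z, 2))
Mul(-40, Add(Add(2, Mul(-5, Function('L')(1))), h)) = Mul(-40, Add(Add(2, Mul(-5, Mul(6, Pow(1, 2)))), 48)) = Mul(-40, Add(Add(2, Mul(-5, Mul(6, 1))), 48)) = Mul(-40, Add(Add(2, Mul(-5, 6)), 48)) = Mul(-40, Add(Add(2, -30), 48)) = Mul(-40, Add(-28, 48)) = Mul(-40, 20) = -800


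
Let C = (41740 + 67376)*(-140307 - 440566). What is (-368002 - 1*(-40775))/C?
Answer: 327227/63382538268 ≈ 5.1627e-6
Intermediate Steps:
C = -63382538268 (C = 109116*(-580873) = -63382538268)
(-368002 - 1*(-40775))/C = (-368002 - 1*(-40775))/(-63382538268) = (-368002 + 40775)*(-1/63382538268) = -327227*(-1/63382538268) = 327227/63382538268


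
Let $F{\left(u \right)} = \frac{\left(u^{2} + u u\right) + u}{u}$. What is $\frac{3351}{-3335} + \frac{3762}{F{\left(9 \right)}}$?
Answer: $\frac{656979}{3335} \approx 197.0$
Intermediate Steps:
$F{\left(u \right)} = \frac{u + 2 u^{2}}{u}$ ($F{\left(u \right)} = \frac{\left(u^{2} + u^{2}\right) + u}{u} = \frac{2 u^{2} + u}{u} = \frac{u + 2 u^{2}}{u}$)
$\frac{3351}{-3335} + \frac{3762}{F{\left(9 \right)}} = \frac{3351}{-3335} + \frac{3762}{1 + 2 \cdot 9} = 3351 \left(- \frac{1}{3335}\right) + \frac{3762}{1 + 18} = - \frac{3351}{3335} + \frac{3762}{19} = - \frac{3351}{3335} + 3762 \cdot \frac{1}{19} = - \frac{3351}{3335} + 198 = \frac{656979}{3335}$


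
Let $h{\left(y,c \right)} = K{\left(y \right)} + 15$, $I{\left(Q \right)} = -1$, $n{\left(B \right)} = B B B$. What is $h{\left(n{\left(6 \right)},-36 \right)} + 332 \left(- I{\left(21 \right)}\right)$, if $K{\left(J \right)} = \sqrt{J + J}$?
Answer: $347 + 12 \sqrt{3} \approx 367.78$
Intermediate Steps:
$K{\left(J \right)} = \sqrt{2} \sqrt{J}$ ($K{\left(J \right)} = \sqrt{2 J} = \sqrt{2} \sqrt{J}$)
$n{\left(B \right)} = B^{3}$ ($n{\left(B \right)} = B^{2} B = B^{3}$)
$h{\left(y,c \right)} = 15 + \sqrt{2} \sqrt{y}$ ($h{\left(y,c \right)} = \sqrt{2} \sqrt{y} + 15 = 15 + \sqrt{2} \sqrt{y}$)
$h{\left(n{\left(6 \right)},-36 \right)} + 332 \left(- I{\left(21 \right)}\right) = \left(15 + \sqrt{2} \sqrt{6^{3}}\right) + 332 \left(\left(-1\right) \left(-1\right)\right) = \left(15 + \sqrt{2} \sqrt{216}\right) + 332 \cdot 1 = \left(15 + \sqrt{2} \cdot 6 \sqrt{6}\right) + 332 = \left(15 + 12 \sqrt{3}\right) + 332 = 347 + 12 \sqrt{3}$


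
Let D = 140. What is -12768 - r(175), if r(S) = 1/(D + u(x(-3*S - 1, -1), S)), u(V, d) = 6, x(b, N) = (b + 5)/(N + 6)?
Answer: -1864129/146 ≈ -12768.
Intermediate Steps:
x(b, N) = (5 + b)/(6 + N)
r(S) = 1/146 (r(S) = 1/(140 + 6) = 1/146)
-12768 - r(175) = -12768 - 1*1/146 = -12768 - 1/146 = -1864129/146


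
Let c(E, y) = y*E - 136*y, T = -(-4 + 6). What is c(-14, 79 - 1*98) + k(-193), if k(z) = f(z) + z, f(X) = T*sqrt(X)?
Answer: 2657 - 2*I*sqrt(193) ≈ 2657.0 - 27.785*I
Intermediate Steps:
T = -2 (T = -1*2 = -2)
c(E, y) = -136*y + E*y (c(E, y) = E*y - 136*y = -136*y + E*y)
f(X) = -2*sqrt(X)
k(z) = z - 2*sqrt(z) (k(z) = -2*sqrt(z) + z = z - 2*sqrt(z))
c(-14, 79 - 1*98) + k(-193) = (79 - 1*98)*(-136 - 14) + (-193 - 2*I*sqrt(193)) = (79 - 98)*(-150) + (-193 - 2*I*sqrt(193)) = -19*(-150) + (-193 - 2*I*sqrt(193)) = 2850 + (-193 - 2*I*sqrt(193)) = 2657 - 2*I*sqrt(193)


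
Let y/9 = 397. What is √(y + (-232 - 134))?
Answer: √3207 ≈ 56.630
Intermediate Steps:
y = 3573 (y = 9*397 = 3573)
√(y + (-232 - 134)) = √(3573 + (-232 - 134)) = √(3573 - 366) = √3207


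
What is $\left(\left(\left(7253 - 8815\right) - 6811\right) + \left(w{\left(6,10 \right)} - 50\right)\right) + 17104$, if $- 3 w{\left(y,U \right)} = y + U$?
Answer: $\frac{26027}{3} \approx 8675.7$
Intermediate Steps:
$w{\left(y,U \right)} = - \frac{U}{3} - \frac{y}{3}$ ($w{\left(y,U \right)} = - \frac{y + U}{3} = - \frac{U + y}{3} = - \frac{U}{3} - \frac{y}{3}$)
$\left(\left(\left(7253 - 8815\right) - 6811\right) + \left(w{\left(6,10 \right)} - 50\right)\right) + 17104 = \left(\left(\left(7253 - 8815\right) - 6811\right) - \frac{166}{3}\right) + 17104 = \left(\left(-1562 - 6811\right) - \frac{166}{3}\right) + 17104 = \left(-8373 - \frac{166}{3}\right) + 17104 = - \frac{25285}{3} + 17104 = \frac{26027}{3}$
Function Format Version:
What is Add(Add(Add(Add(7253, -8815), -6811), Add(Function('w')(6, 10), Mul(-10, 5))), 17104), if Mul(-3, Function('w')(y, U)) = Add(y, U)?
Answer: Rational(26027, 3) ≈ 8675.7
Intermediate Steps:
Function('w')(y, U) = Add(Mul(Rational(-1, 3), U), Mul(Rational(-1, 3), y)) (Function('w')(y, U) = Mul(Rational(-1, 3), Add(y, U)) = Mul(Rational(-1, 3), Add(U, y)) = Add(Mul(Rational(-1, 3), U), Mul(Rational(-1, 3), y)))
Add(Add(Add(Add(7253, -8815), -6811), Add(Function('w')(6, 10), Mul(-10, 5))), 17104) = Add(Add(Add(Add(7253, -8815), -6811), Add(Add(Mul(Rational(-1, 3), 10), Mul(Rational(-1, 3), 6)), Mul(-10, 5))), 17104) = Add(Add(Add(-1562, -6811), Add(Add(Rational(-10, 3), -2), -50)), 17104) = Add(Add(-8373, Add(Rational(-16, 3), -50)), 17104) = Add(Add(-8373, Rational(-166, 3)), 17104) = Add(Rational(-25285, 3), 17104) = Rational(26027, 3)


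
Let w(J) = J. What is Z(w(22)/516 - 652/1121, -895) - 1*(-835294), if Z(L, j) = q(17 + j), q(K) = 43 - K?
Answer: 836215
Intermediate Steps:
Z(L, j) = 26 - j (Z(L, j) = 43 - (17 + j) = 43 + (-17 - j) = 26 - j)
Z(w(22)/516 - 652/1121, -895) - 1*(-835294) = (26 - 1*(-895)) - 1*(-835294) = (26 + 895) + 835294 = 921 + 835294 = 836215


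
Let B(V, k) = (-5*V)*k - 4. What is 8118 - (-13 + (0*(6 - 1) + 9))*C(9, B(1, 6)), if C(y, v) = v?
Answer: 7982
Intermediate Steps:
B(V, k) = -4 - 5*V*k (B(V, k) = -5*V*k - 4 = -4 - 5*V*k)
8118 - (-13 + (0*(6 - 1) + 9))*C(9, B(1, 6)) = 8118 - (-13 + (0*(6 - 1) + 9))*(-4 - 5*1*6) = 8118 - (-13 + (0*5 + 9))*(-4 - 30) = 8118 - (-13 + (0 + 9))*(-34) = 8118 - (-13 + 9)*(-34) = 8118 - (-4)*(-34) = 8118 - 1*136 = 8118 - 136 = 7982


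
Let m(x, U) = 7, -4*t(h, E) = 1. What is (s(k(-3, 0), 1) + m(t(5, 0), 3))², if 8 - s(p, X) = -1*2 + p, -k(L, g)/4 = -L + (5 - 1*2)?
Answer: 1681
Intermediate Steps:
t(h, E) = -¼ (t(h, E) = -¼*1 = -¼)
k(L, g) = -12 + 4*L (k(L, g) = -4*(-L + (5 - 1*2)) = -4*(-L + (5 - 2)) = -4*(-L + 3) = -4*(3 - L) = -12 + 4*L)
s(p, X) = 10 - p (s(p, X) = 8 - (-1*2 + p) = 8 - (-2 + p) = 8 + (2 - p) = 10 - p)
(s(k(-3, 0), 1) + m(t(5, 0), 3))² = ((10 - (-12 + 4*(-3))) + 7)² = ((10 - (-12 - 12)) + 7)² = ((10 - 1*(-24)) + 7)² = ((10 + 24) + 7)² = (34 + 7)² = 41² = 1681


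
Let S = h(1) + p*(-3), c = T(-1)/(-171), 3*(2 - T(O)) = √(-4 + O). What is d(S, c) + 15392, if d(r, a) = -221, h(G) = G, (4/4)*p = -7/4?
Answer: 15171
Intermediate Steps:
T(O) = 2 - √(-4 + O)/3
p = -7/4 ≈ -1.7500
c = -2/171 + I*√5/513 (c = (2 - √(-4 - 1)/3)/(-171) = (2 - I*√5/3)*(-1/171) = -2/171 + I*√5/513 ≈ -0.011696 + 0.0043588*I)
S = 25/4 (S = 1 - 7/4*(-3) = 1 + 21/4 = 25/4 ≈ 6.2500)
d(S, c) + 15392 = -221 + 15392 = 15171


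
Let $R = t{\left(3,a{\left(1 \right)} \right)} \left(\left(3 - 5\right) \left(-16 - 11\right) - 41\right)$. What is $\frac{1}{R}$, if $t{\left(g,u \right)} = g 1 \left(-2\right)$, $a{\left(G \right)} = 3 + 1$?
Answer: $- \frac{1}{78} \approx -0.012821$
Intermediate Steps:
$a{\left(G \right)} = 4$
$t{\left(g,u \right)} = - 2 g$ ($t{\left(g,u \right)} = g \left(-2\right) = - 2 g$)
$R = -78$ ($R = \left(-2\right) 3 \left(\left(3 - 5\right) \left(-16 - 11\right) - 41\right) = - 6 \left(\left(-2\right) \left(-27\right) - 41\right) = - 6 \left(54 - 41\right) = \left(-6\right) 13 = -78$)
$\frac{1}{R} = \frac{1}{-78} = - \frac{1}{78}$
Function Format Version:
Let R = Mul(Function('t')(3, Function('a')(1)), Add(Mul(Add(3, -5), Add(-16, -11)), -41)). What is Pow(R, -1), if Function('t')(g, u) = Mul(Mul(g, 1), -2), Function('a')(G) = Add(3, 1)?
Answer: Rational(-1, 78) ≈ -0.012821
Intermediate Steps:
Function('a')(G) = 4
Function('t')(g, u) = Mul(-2, g) (Function('t')(g, u) = Mul(g, -2) = Mul(-2, g))
R = -78 (R = Mul(Mul(-2, 3), Add(Mul(Add(3, -5), Add(-16, -11)), -41)) = Mul(-6, Add(Mul(-2, -27), -41)) = Mul(-6, Add(54, -41)) = Mul(-6, 13) = -78)
Pow(R, -1) = Pow(-78, -1) = Rational(-1, 78)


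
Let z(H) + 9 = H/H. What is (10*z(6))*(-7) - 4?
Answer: 556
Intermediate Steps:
z(H) = -8 (z(H) = -9 + H/H = -9 + 1 = -8)
(10*z(6))*(-7) - 4 = (10*(-8))*(-7) - 4 = -80*(-7) - 4 = 560 - 4 = 556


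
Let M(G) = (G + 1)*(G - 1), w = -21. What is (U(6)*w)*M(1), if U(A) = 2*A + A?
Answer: 0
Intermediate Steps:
M(G) = (1 + G)*(-1 + G)
U(A) = 3*A
(U(6)*w)*M(1) = ((3*6)*(-21))*(-1 + 1²) = (18*(-21))*(-1 + 1) = -378*0 = 0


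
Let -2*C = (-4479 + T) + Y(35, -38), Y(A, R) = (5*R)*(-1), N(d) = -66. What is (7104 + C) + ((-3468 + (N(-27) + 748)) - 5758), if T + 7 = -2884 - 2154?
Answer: 3227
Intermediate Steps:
Y(A, R) = -5*R
T = -5045 (T = -7 + (-2884 - 2154) = -7 - 5038 = -5045)
C = 4667 (C = -((-4479 - 5045) - 5*(-38))/2 = -(-9524 + 190)/2 = -½*(-9334) = 4667)
(7104 + C) + ((-3468 + (N(-27) + 748)) - 5758) = (7104 + 4667) + ((-3468 + (-66 + 748)) - 5758) = 11771 + ((-3468 + 682) - 5758) = 11771 + (-2786 - 5758) = 11771 - 8544 = 3227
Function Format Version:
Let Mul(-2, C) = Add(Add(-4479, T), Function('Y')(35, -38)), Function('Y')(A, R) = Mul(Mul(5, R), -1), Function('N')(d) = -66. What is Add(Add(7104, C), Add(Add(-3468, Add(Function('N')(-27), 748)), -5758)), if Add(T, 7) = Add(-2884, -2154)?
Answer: 3227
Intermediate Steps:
Function('Y')(A, R) = Mul(-5, R)
T = -5045 (T = Add(-7, Add(-2884, -2154)) = Add(-7, -5038) = -5045)
C = 4667 (C = Mul(Rational(-1, 2), Add(Add(-4479, -5045), Mul(-5, -38))) = Mul(Rational(-1, 2), Add(-9524, 190)) = Mul(Rational(-1, 2), -9334) = 4667)
Add(Add(7104, C), Add(Add(-3468, Add(Function('N')(-27), 748)), -5758)) = Add(Add(7104, 4667), Add(Add(-3468, Add(-66, 748)), -5758)) = Add(11771, Add(Add(-3468, 682), -5758)) = Add(11771, Add(-2786, -5758)) = Add(11771, -8544) = 3227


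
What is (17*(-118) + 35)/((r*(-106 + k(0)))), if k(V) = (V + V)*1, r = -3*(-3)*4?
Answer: 219/424 ≈ 0.51651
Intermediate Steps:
r = 36 (r = 9*4 = 36)
k(V) = 2*V (k(V) = (2*V)*1 = 2*V)
(17*(-118) + 35)/((r*(-106 + k(0)))) = (17*(-118) + 35)/((36*(-106 + 2*0))) = (-2006 + 35)/((36*(-106 + 0))) = -1971/(36*(-106)) = -1971/(-3816) = -1971*(-1/3816) = 219/424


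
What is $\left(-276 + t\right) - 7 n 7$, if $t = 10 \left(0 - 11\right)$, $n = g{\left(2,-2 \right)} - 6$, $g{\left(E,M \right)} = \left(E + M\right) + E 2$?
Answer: $-37828$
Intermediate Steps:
$g{\left(E,M \right)} = M + 3 E$ ($g{\left(E,M \right)} = \left(E + M\right) + 2 E = M + 3 E$)
$n = -2$ ($n = \left(-2 + 3 \cdot 2\right) - 6 = \left(-2 + 6\right) - 6 = 4 - 6 = -2$)
$t = -110$ ($t = 10 \left(-11\right) = -110$)
$\left(-276 + t\right) - 7 n 7 = \left(-276 - 110\right) \left(-7\right) \left(-2\right) 7 = - 386 \cdot 14 \cdot 7 = \left(-386\right) 98 = -37828$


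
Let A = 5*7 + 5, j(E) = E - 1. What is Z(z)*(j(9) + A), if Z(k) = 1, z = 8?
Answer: 48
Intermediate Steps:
j(E) = -1 + E
A = 40 (A = 35 + 5 = 40)
Z(z)*(j(9) + A) = 1*((-1 + 9) + 40) = 1*(8 + 40) = 1*48 = 48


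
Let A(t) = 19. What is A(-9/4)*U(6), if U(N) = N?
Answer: 114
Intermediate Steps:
A(-9/4)*U(6) = 19*6 = 114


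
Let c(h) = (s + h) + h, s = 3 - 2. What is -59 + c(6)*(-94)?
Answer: -1281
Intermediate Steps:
s = 1
c(h) = 1 + 2*h (c(h) = (1 + h) + h = 1 + 2*h)
-59 + c(6)*(-94) = -59 + (1 + 2*6)*(-94) = -59 + (1 + 12)*(-94) = -59 + 13*(-94) = -59 - 1222 = -1281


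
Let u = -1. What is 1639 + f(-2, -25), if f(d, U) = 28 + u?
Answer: 1666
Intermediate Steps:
f(d, U) = 27 (f(d, U) = 28 - 1 = 27)
1639 + f(-2, -25) = 1639 + 27 = 1666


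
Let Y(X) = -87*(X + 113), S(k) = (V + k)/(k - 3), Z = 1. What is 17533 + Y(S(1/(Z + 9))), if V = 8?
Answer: 7945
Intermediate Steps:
S(k) = (8 + k)/(-3 + k) (S(k) = (8 + k)/(k - 3) = (8 + k)/(-3 + k))
Y(X) = -9831 - 87*X (Y(X) = -87*(113 + X) = -9831 - 87*X)
17533 + Y(S(1/(Z + 9))) = 17533 + (-9831 - 87*(8 + 1/(1 + 9))/(-3 + 1/(1 + 9))) = 17533 + (-9831 - 87*(8 + 1/10)/(-3 + 1/10)) = 17533 + (-9831 - 87*(8 + ⅒)/(-3 + ⅒)) = 17533 + (-9831 - 87*81/((-29/10)*10)) = 17533 + (-9831 - (-30)*81/10) = 17533 + (-9831 - 87*(-81/29)) = 17533 + (-9831 + 243) = 17533 - 9588 = 7945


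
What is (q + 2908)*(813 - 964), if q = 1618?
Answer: -683426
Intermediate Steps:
(q + 2908)*(813 - 964) = (1618 + 2908)*(813 - 964) = 4526*(-151) = -683426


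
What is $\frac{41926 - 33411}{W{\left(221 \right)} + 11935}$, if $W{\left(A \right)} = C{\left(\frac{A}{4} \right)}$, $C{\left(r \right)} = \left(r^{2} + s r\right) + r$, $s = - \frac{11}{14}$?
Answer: $\frac{953680}{1679933} \approx 0.56769$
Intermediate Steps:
$s = - \frac{11}{14}$ ($s = \left(-11\right) \frac{1}{14} = - \frac{11}{14} \approx -0.78571$)
$C{\left(r \right)} = r^{2} + \frac{3 r}{14}$ ($C{\left(r \right)} = \left(r^{2} - \frac{11 r}{14}\right) + r = r^{2} + \frac{3 r}{14}$)
$W{\left(A \right)} = \frac{A \left(3 + \frac{7 A}{2}\right)}{56}$ ($W{\left(A \right)} = \frac{\frac{A}{4} \left(3 + 14 \frac{A}{4}\right)}{14} = \frac{\frac{A}{4} \left(3 + \frac{7 A}{2}\right)}{14} = \frac{A \left(3 + \frac{7 A}{2}\right)}{56}$)
$\frac{41926 - 33411}{W{\left(221 \right)} + 11935} = \frac{41926 - 33411}{\frac{1}{112} \cdot 221 \left(6 + 7 \cdot 221\right) + 11935} = \frac{8515}{\frac{1}{112} \cdot 221 \left(6 + 1547\right) + 11935} = \frac{8515}{\frac{1}{112} \cdot 221 \cdot 1553 + 11935} = \frac{8515}{\frac{343213}{112} + 11935} = \frac{8515}{\frac{1679933}{112}} = 8515 \cdot \frac{112}{1679933} = \frac{953680}{1679933}$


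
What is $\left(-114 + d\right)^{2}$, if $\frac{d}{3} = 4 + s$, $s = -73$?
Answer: $103041$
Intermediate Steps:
$d = -207$ ($d = 3 \left(4 - 73\right) = 3 \left(-69\right) = -207$)
$\left(-114 + d\right)^{2} = \left(-114 - 207\right)^{2} = \left(-321\right)^{2} = 103041$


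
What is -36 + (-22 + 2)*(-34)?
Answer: 644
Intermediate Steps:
-36 + (-22 + 2)*(-34) = -36 - 20*(-34) = -36 + 680 = 644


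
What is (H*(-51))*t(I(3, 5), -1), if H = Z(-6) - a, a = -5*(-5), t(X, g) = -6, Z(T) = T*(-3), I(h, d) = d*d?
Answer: -2142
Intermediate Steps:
I(h, d) = d²
Z(T) = -3*T
a = 25
H = -7 (H = -3*(-6) - 1*25 = 18 - 25 = -7)
(H*(-51))*t(I(3, 5), -1) = -7*(-51)*(-6) = 357*(-6) = -2142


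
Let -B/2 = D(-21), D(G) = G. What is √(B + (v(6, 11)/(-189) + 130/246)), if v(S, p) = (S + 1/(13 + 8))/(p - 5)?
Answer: √10213543866/15498 ≈ 6.5210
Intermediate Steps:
v(S, p) = (1/21 + S)/(-5 + p) (v(S, p) = (S + 1/21)/(-5 + p) = (1/21 + S)/(-5 + p))
B = 42 (B = -2*(-21) = 42)
√(B + (v(6, 11)/(-189) + 130/246)) = √(42 + (((1/21 + 6)/(-5 + 11))/(-189) + 130/246)) = √(42 + (((127/21)/6)*(-1/189) + 130*(1/246))) = √(42 + (((⅙)*(127/21))*(-1/189) + 65/123)) = √(42 + ((127/126)*(-1/189) + 65/123)) = √(42 + (-127/23814 + 65/123)) = √(42 + 510763/976374) = √(41518471/976374) = √10213543866/15498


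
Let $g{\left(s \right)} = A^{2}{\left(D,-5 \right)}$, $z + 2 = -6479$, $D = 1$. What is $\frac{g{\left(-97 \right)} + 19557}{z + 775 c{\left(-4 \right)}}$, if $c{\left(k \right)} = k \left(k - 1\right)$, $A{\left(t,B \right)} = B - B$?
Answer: $\frac{19557}{9019} \approx 2.1684$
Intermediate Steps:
$z = -6481$ ($z = -2 - 6479 = -6481$)
$A{\left(t,B \right)} = 0$
$c{\left(k \right)} = k \left(-1 + k\right)$
$g{\left(s \right)} = 0$ ($g{\left(s \right)} = 0^{2} = 0$)
$\frac{g{\left(-97 \right)} + 19557}{z + 775 c{\left(-4 \right)}} = \frac{0 + 19557}{-6481 + 775 \left(- 4 \left(-1 - 4\right)\right)} = \frac{19557}{-6481 + 775 \left(\left(-4\right) \left(-5\right)\right)} = \frac{19557}{-6481 + 775 \cdot 20} = \frac{19557}{-6481 + 15500} = \frac{19557}{9019}$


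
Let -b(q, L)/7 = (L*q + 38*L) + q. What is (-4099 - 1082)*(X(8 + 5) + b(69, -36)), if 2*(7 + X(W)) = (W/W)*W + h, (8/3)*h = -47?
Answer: -2194397007/16 ≈ -1.3715e+8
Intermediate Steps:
h = -141/8 (h = (3/8)*(-47) = -141/8 ≈ -17.625)
b(q, L) = -266*L - 7*q - 7*L*q (b(q, L) = -7*((L*q + 38*L) + q) = -7*((38*L + L*q) + q) = -7*(q + 38*L + L*q) = -266*L - 7*q - 7*L*q)
X(W) = -253/16 + W/2 (X(W) = -7 + ((W/W)*W - 141/8)/2 = -7 + (1*W - 141/8)/2 = -7 + (W - 141/8)/2 = -7 + (-141/8 + W)/2 = -7 + (-141/16 + W/2) = -253/16 + W/2)
(-4099 - 1082)*(X(8 + 5) + b(69, -36)) = (-4099 - 1082)*((-253/16 + (8 + 5)/2) + (-266*(-36) - 7*69 - 7*(-36)*69)) = -5181*((-253/16 + (½)*13) + (9576 - 483 + 17388)) = -5181*((-253/16 + 13/2) + 26481) = -5181*(-149/16 + 26481) = -5181*423547/16 = -2194397007/16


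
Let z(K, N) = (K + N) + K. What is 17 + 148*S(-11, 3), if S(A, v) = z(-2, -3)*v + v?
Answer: -2647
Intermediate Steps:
z(K, N) = N + 2*K
S(A, v) = -6*v (S(A, v) = (-3 + 2*(-2))*v + v = (-3 - 4)*v + v = -7*v + v = -6*v)
17 + 148*S(-11, 3) = 17 + 148*(-6*3) = 17 + 148*(-18) = 17 - 2664 = -2647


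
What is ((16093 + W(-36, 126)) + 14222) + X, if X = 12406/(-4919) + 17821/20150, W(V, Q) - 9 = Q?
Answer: 3017976213099/99117850 ≈ 30448.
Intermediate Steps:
W(V, Q) = 9 + Q
X = -162319401/99117850 (X = 12406*(-1/4919) + 17821*(1/20150) = -12406/4919 + 17821/20150 = -162319401/99117850 ≈ -1.6376)
((16093 + W(-36, 126)) + 14222) + X = ((16093 + (9 + 126)) + 14222) - 162319401/99117850 = ((16093 + 135) + 14222) - 162319401/99117850 = (16228 + 14222) - 162319401/99117850 = 30450 - 162319401/99117850 = 3017976213099/99117850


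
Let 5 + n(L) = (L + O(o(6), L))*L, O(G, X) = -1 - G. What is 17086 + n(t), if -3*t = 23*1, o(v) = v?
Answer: 154741/9 ≈ 17193.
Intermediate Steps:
t = -23/3 ≈ -7.6667
n(L) = -5 + L*(-7 + L) (n(L) = -5 + (L + (-1 - 1*6))*L = -5 + (L + (-1 - 6))*L = -5 + (L - 7)*L = -5 + (-7 + L)*L = -5 + L*(-7 + L))
17086 + n(t) = 17086 + (-5 + (-23/3)² - 7*(-23/3)) = 17086 + (-5 + 529/9 + 161/3) = 17086 + 967/9 = 154741/9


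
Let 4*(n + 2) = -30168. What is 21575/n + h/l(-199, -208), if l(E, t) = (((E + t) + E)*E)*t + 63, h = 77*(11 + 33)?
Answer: -541201834247/189229841016 ≈ -2.8600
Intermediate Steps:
n = -7544 (n = -2 + (1/4)*(-30168) = -2 - 7542 = -7544)
h = 3388 (h = 77*44 = 3388)
l(E, t) = 63 + E*t*(t + 2*E) (l(E, t) = ((t + 2*E)*E)*t + 63 = (E*(t + 2*E))*t + 63 = E*t*(t + 2*E) + 63 = 63 + E*t*(t + 2*E))
21575/n + h/l(-199, -208) = 21575/(-7544) + 3388/(63 - 199*(-208)**2 + 2*(-208)*(-199)**2) = 21575*(-1/7544) + 3388/(63 - 199*43264 + 2*(-208)*39601) = -21575/7544 + 3388/(63 - 8609536 - 16474016) = -21575/7544 + 3388/(-25083489) = -21575/7544 + 3388*(-1/25083489) = -21575/7544 - 3388/25083489 = -541201834247/189229841016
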